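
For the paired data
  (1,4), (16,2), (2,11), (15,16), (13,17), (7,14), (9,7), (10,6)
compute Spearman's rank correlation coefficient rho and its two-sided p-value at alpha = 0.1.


Step 1: Rank x and y separately (midranks; no ties here).
rank(x): 1->1, 16->8, 2->2, 15->7, 13->6, 7->3, 9->4, 10->5
rank(y): 4->2, 2->1, 11->5, 16->7, 17->8, 14->6, 7->4, 6->3
Step 2: d_i = R_x(i) - R_y(i); compute d_i^2.
  (1-2)^2=1, (8-1)^2=49, (2-5)^2=9, (7-7)^2=0, (6-8)^2=4, (3-6)^2=9, (4-4)^2=0, (5-3)^2=4
sum(d^2) = 76.
Step 3: rho = 1 - 6*76 / (8*(8^2 - 1)) = 1 - 456/504 = 0.095238.
Step 4: Under H0, t = rho * sqrt((n-2)/(1-rho^2)) = 0.2343 ~ t(6).
Step 5: Two-sided p-value from the t-distribution with 6 df = 0.822505.
Step 6: alpha = 0.1. fail to reject H0.

rho = 0.0952, p = 0.822505, fail to reject H0 at alpha = 0.1.


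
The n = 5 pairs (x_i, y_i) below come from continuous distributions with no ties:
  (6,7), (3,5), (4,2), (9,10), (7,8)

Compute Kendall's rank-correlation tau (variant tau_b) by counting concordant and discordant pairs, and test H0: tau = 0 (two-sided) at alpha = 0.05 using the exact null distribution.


Step 1: Enumerate the 10 unordered pairs (i,j) with i<j and classify each by sign(x_j-x_i) * sign(y_j-y_i).
  (1,2):dx=-3,dy=-2->C; (1,3):dx=-2,dy=-5->C; (1,4):dx=+3,dy=+3->C; (1,5):dx=+1,dy=+1->C
  (2,3):dx=+1,dy=-3->D; (2,4):dx=+6,dy=+5->C; (2,5):dx=+4,dy=+3->C; (3,4):dx=+5,dy=+8->C
  (3,5):dx=+3,dy=+6->C; (4,5):dx=-2,dy=-2->C
Step 2: C = 9, D = 1, total pairs = 10.
Step 3: tau = (C - D)/(n(n-1)/2) = (9 - 1)/10 = 0.800000.
Step 4: Exact two-sided p-value (enumerate n! = 120 permutations of y under H0): p = 0.083333.
Step 5: alpha = 0.05. fail to reject H0.

tau_b = 0.8000 (C=9, D=1), p = 0.083333, fail to reject H0.


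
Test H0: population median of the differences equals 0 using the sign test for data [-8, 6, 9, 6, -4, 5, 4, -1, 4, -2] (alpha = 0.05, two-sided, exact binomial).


Step 1: Discard zero differences. Original n = 10; n_eff = number of nonzero differences = 10.
Nonzero differences (with sign): -8, +6, +9, +6, -4, +5, +4, -1, +4, -2
Step 2: Count signs: positive = 6, negative = 4.
Step 3: Under H0: P(positive) = 0.5, so the number of positives S ~ Bin(10, 0.5).
Step 4: Two-sided exact p-value = sum of Bin(10,0.5) probabilities at or below the observed probability = 0.753906.
Step 5: alpha = 0.05. fail to reject H0.

n_eff = 10, pos = 6, neg = 4, p = 0.753906, fail to reject H0.


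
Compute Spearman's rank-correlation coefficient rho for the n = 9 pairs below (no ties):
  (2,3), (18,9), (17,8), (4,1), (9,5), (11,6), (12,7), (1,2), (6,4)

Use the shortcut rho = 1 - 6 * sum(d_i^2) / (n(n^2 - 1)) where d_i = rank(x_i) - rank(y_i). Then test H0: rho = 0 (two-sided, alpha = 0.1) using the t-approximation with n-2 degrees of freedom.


Step 1: Rank x and y separately (midranks; no ties here).
rank(x): 2->2, 18->9, 17->8, 4->3, 9->5, 11->6, 12->7, 1->1, 6->4
rank(y): 3->3, 9->9, 8->8, 1->1, 5->5, 6->6, 7->7, 2->2, 4->4
Step 2: d_i = R_x(i) - R_y(i); compute d_i^2.
  (2-3)^2=1, (9-9)^2=0, (8-8)^2=0, (3-1)^2=4, (5-5)^2=0, (6-6)^2=0, (7-7)^2=0, (1-2)^2=1, (4-4)^2=0
sum(d^2) = 6.
Step 3: rho = 1 - 6*6 / (9*(9^2 - 1)) = 1 - 36/720 = 0.950000.
Step 4: Under H0, t = rho * sqrt((n-2)/(1-rho^2)) = 8.0495 ~ t(7).
Step 5: Two-sided p-value from the t-distribution with 7 df = 0.000088.
Step 6: alpha = 0.1. reject H0.

rho = 0.9500, p = 0.000088, reject H0 at alpha = 0.1.


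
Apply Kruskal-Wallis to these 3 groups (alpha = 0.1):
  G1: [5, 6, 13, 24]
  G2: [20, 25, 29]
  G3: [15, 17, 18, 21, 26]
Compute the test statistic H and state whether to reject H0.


Step 1: Combine all N = 12 observations and assign midranks.
sorted (value, group, rank): (5,G1,1), (6,G1,2), (13,G1,3), (15,G3,4), (17,G3,5), (18,G3,6), (20,G2,7), (21,G3,8), (24,G1,9), (25,G2,10), (26,G3,11), (29,G2,12)
Step 2: Sum ranks within each group.
R_1 = 15 (n_1 = 4)
R_2 = 29 (n_2 = 3)
R_3 = 34 (n_3 = 5)
Step 3: H = 12/(N(N+1)) * sum(R_i^2/n_i) - 3(N+1)
     = 12/(12*13) * (15^2/4 + 29^2/3 + 34^2/5) - 3*13
     = 0.076923 * 567.783 - 39
     = 4.675641.
Step 4: No ties, so H is used without correction.
Step 5: Under H0, H ~ chi^2(2); p-value = 0.096538.
Step 6: alpha = 0.1. reject H0.

H = 4.6756, df = 2, p = 0.096538, reject H0.


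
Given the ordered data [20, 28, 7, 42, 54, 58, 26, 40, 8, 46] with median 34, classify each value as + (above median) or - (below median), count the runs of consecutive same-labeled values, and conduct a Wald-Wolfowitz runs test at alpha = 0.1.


Step 1: Compute median = 34; label A = above, B = below.
Labels in order: BBBAAABABA  (n_A = 5, n_B = 5)
Step 2: Count runs R = 6.
Step 3: Under H0 (random ordering), E[R] = 2*n_A*n_B/(n_A+n_B) + 1 = 2*5*5/10 + 1 = 6.0000.
        Var[R] = 2*n_A*n_B*(2*n_A*n_B - n_A - n_B) / ((n_A+n_B)^2 * (n_A+n_B-1)) = 2000/900 = 2.2222.
        SD[R] = 1.4907.
Step 4: R = E[R], so z = 0 with no continuity correction.
Step 5: Two-sided p-value via normal approximation = 2*(1 - Phi(|z|)) = 1.000000.
Step 6: alpha = 0.1. fail to reject H0.

R = 6, z = 0.0000, p = 1.000000, fail to reject H0.


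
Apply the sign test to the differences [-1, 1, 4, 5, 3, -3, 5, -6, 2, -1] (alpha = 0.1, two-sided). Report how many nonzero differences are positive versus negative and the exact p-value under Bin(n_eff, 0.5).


Step 1: Discard zero differences. Original n = 10; n_eff = number of nonzero differences = 10.
Nonzero differences (with sign): -1, +1, +4, +5, +3, -3, +5, -6, +2, -1
Step 2: Count signs: positive = 6, negative = 4.
Step 3: Under H0: P(positive) = 0.5, so the number of positives S ~ Bin(10, 0.5).
Step 4: Two-sided exact p-value = sum of Bin(10,0.5) probabilities at or below the observed probability = 0.753906.
Step 5: alpha = 0.1. fail to reject H0.

n_eff = 10, pos = 6, neg = 4, p = 0.753906, fail to reject H0.


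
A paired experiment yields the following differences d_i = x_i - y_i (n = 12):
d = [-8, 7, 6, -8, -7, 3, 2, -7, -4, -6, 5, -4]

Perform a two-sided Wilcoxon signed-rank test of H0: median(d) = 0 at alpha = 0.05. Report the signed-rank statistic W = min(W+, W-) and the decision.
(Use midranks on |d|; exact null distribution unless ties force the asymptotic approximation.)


Step 1: Drop any zero differences (none here) and take |d_i|.
|d| = [8, 7, 6, 8, 7, 3, 2, 7, 4, 6, 5, 4]
Step 2: Midrank |d_i| (ties get averaged ranks).
ranks: |8|->11.5, |7|->9, |6|->6.5, |8|->11.5, |7|->9, |3|->2, |2|->1, |7|->9, |4|->3.5, |6|->6.5, |5|->5, |4|->3.5
Step 3: Attach original signs; sum ranks with positive sign and with negative sign.
W+ = 9 + 6.5 + 2 + 1 + 5 = 23.5
W- = 11.5 + 11.5 + 9 + 9 + 3.5 + 6.5 + 3.5 = 54.5
(Check: W+ + W- = 78 should equal n(n+1)/2 = 78.)
Step 4: Test statistic W = min(W+, W-) = 23.5.
Step 5: Ties in |d|, so use the tie-corrected normal approximation.
        E[W] = n(n+1)/4 = 12*13/4 = 39.
        Tie groups: |d|=4 (t=2), |d|=6 (t=2), |d|=7 (t=3), |d|=8 (t=2); sum(t^3 - t) = 42.
        Var[W] = n(n+1)(2n+1)/24 - sum(t^3-t)/48 = 3900/24 - 42/48 = 161.625.
        z = (W - E[W]) / sqrt(Var[W]) = (23.5 - 39) / 12.7132 = -1.2192.
        Two-sided p = 2*Phi(z) = 0.222766.
Step 6: alpha = 0.05. fail to reject H0.

W+ = 23.5, W- = 54.5, W = min = 23.5, p = 0.222766, fail to reject H0.


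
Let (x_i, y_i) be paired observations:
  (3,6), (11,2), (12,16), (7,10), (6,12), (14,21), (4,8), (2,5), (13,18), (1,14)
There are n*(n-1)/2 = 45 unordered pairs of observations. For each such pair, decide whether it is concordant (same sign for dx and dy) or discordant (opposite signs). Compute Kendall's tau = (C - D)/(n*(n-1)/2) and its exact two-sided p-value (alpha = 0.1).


Step 1: Enumerate the 45 unordered pairs (i,j) with i<j and classify each by sign(x_j-x_i) * sign(y_j-y_i).
  (1,2):dx=+8,dy=-4->D; (1,3):dx=+9,dy=+10->C; (1,4):dx=+4,dy=+4->C; (1,5):dx=+3,dy=+6->C
  (1,6):dx=+11,dy=+15->C; (1,7):dx=+1,dy=+2->C; (1,8):dx=-1,dy=-1->C; (1,9):dx=+10,dy=+12->C
  (1,10):dx=-2,dy=+8->D; (2,3):dx=+1,dy=+14->C; (2,4):dx=-4,dy=+8->D; (2,5):dx=-5,dy=+10->D
  (2,6):dx=+3,dy=+19->C; (2,7):dx=-7,dy=+6->D; (2,8):dx=-9,dy=+3->D; (2,9):dx=+2,dy=+16->C
  (2,10):dx=-10,dy=+12->D; (3,4):dx=-5,dy=-6->C; (3,5):dx=-6,dy=-4->C; (3,6):dx=+2,dy=+5->C
  (3,7):dx=-8,dy=-8->C; (3,8):dx=-10,dy=-11->C; (3,9):dx=+1,dy=+2->C; (3,10):dx=-11,dy=-2->C
  (4,5):dx=-1,dy=+2->D; (4,6):dx=+7,dy=+11->C; (4,7):dx=-3,dy=-2->C; (4,8):dx=-5,dy=-5->C
  (4,9):dx=+6,dy=+8->C; (4,10):dx=-6,dy=+4->D; (5,6):dx=+8,dy=+9->C; (5,7):dx=-2,dy=-4->C
  (5,8):dx=-4,dy=-7->C; (5,9):dx=+7,dy=+6->C; (5,10):dx=-5,dy=+2->D; (6,7):dx=-10,dy=-13->C
  (6,8):dx=-12,dy=-16->C; (6,9):dx=-1,dy=-3->C; (6,10):dx=-13,dy=-7->C; (7,8):dx=-2,dy=-3->C
  (7,9):dx=+9,dy=+10->C; (7,10):dx=-3,dy=+6->D; (8,9):dx=+11,dy=+13->C; (8,10):dx=-1,dy=+9->D
  (9,10):dx=-12,dy=-4->C
Step 2: C = 33, D = 12, total pairs = 45.
Step 3: tau = (C - D)/(n(n-1)/2) = (33 - 12)/45 = 0.466667.
Step 4: Exact two-sided p-value (enumerate n! = 3628800 permutations of y under H0): p = 0.072550.
Step 5: alpha = 0.1. reject H0.

tau_b = 0.4667 (C=33, D=12), p = 0.072550, reject H0.


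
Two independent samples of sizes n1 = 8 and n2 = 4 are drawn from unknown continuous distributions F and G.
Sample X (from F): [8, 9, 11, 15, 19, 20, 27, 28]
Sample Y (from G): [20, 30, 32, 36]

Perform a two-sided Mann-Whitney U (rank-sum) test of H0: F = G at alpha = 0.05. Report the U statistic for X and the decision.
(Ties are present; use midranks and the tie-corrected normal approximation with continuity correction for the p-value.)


Step 1: Combine and sort all 12 observations; assign midranks.
sorted (value, group): (8,X), (9,X), (11,X), (15,X), (19,X), (20,X), (20,Y), (27,X), (28,X), (30,Y), (32,Y), (36,Y)
ranks: 8->1, 9->2, 11->3, 15->4, 19->5, 20->6.5, 20->6.5, 27->8, 28->9, 30->10, 32->11, 36->12
Step 2: Rank sum for X: R1 = 1 + 2 + 3 + 4 + 5 + 6.5 + 8 + 9 = 38.5.
Step 3: U_X = R1 - n1(n1+1)/2 = 38.5 - 8*9/2 = 38.5 - 36 = 2.5.
       U_Y = n1*n2 - U_X = 32 - 2.5 = 29.5.
Step 4: Ties are present, so use the tie-corrected normal approximation (with continuity correction) for the p-value.
Step 5: p-value = 0.026980; compare to alpha = 0.05. reject H0.

U_X = 2.5, p = 0.026980, reject H0 at alpha = 0.05.


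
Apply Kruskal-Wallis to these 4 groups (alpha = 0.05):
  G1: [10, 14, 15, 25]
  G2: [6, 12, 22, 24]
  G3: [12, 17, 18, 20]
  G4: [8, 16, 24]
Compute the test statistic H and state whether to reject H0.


Step 1: Combine all N = 15 observations and assign midranks.
sorted (value, group, rank): (6,G2,1), (8,G4,2), (10,G1,3), (12,G2,4.5), (12,G3,4.5), (14,G1,6), (15,G1,7), (16,G4,8), (17,G3,9), (18,G3,10), (20,G3,11), (22,G2,12), (24,G2,13.5), (24,G4,13.5), (25,G1,15)
Step 2: Sum ranks within each group.
R_1 = 31 (n_1 = 4)
R_2 = 31 (n_2 = 4)
R_3 = 34.5 (n_3 = 4)
R_4 = 23.5 (n_4 = 3)
Step 3: H = 12/(N(N+1)) * sum(R_i^2/n_i) - 3(N+1)
     = 12/(15*16) * (31^2/4 + 31^2/4 + 34.5^2/4 + 23.5^2/3) - 3*16
     = 0.050000 * 962.146 - 48
     = 0.107292.
Step 4: Ties present; correction factor C = 1 - 12/(15^3 - 15) = 0.996429. Corrected H = 0.107292 / 0.996429 = 0.107676.
Step 5: Under H0, H ~ chi^2(3); p-value = 0.990901.
Step 6: alpha = 0.05. fail to reject H0.

H = 0.1077, df = 3, p = 0.990901, fail to reject H0.


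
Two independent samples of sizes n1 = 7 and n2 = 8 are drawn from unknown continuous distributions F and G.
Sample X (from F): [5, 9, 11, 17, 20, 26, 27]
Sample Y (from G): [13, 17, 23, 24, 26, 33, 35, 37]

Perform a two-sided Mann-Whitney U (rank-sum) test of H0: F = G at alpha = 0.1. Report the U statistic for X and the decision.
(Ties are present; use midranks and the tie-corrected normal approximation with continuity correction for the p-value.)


Step 1: Combine and sort all 15 observations; assign midranks.
sorted (value, group): (5,X), (9,X), (11,X), (13,Y), (17,X), (17,Y), (20,X), (23,Y), (24,Y), (26,X), (26,Y), (27,X), (33,Y), (35,Y), (37,Y)
ranks: 5->1, 9->2, 11->3, 13->4, 17->5.5, 17->5.5, 20->7, 23->8, 24->9, 26->10.5, 26->10.5, 27->12, 33->13, 35->14, 37->15
Step 2: Rank sum for X: R1 = 1 + 2 + 3 + 5.5 + 7 + 10.5 + 12 = 41.
Step 3: U_X = R1 - n1(n1+1)/2 = 41 - 7*8/2 = 41 - 28 = 13.
       U_Y = n1*n2 - U_X = 56 - 13 = 43.
Step 4: Ties are present, so use the tie-corrected normal approximation (with continuity correction) for the p-value.
Step 5: p-value = 0.092753; compare to alpha = 0.1. reject H0.

U_X = 13, p = 0.092753, reject H0 at alpha = 0.1.


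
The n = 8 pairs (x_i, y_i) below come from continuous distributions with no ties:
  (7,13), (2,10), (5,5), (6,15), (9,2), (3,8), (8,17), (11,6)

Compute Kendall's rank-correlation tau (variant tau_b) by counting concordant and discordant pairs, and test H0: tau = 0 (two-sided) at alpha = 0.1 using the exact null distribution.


Step 1: Enumerate the 28 unordered pairs (i,j) with i<j and classify each by sign(x_j-x_i) * sign(y_j-y_i).
  (1,2):dx=-5,dy=-3->C; (1,3):dx=-2,dy=-8->C; (1,4):dx=-1,dy=+2->D; (1,5):dx=+2,dy=-11->D
  (1,6):dx=-4,dy=-5->C; (1,7):dx=+1,dy=+4->C; (1,8):dx=+4,dy=-7->D; (2,3):dx=+3,dy=-5->D
  (2,4):dx=+4,dy=+5->C; (2,5):dx=+7,dy=-8->D; (2,6):dx=+1,dy=-2->D; (2,7):dx=+6,dy=+7->C
  (2,8):dx=+9,dy=-4->D; (3,4):dx=+1,dy=+10->C; (3,5):dx=+4,dy=-3->D; (3,6):dx=-2,dy=+3->D
  (3,7):dx=+3,dy=+12->C; (3,8):dx=+6,dy=+1->C; (4,5):dx=+3,dy=-13->D; (4,6):dx=-3,dy=-7->C
  (4,7):dx=+2,dy=+2->C; (4,8):dx=+5,dy=-9->D; (5,6):dx=-6,dy=+6->D; (5,7):dx=-1,dy=+15->D
  (5,8):dx=+2,dy=+4->C; (6,7):dx=+5,dy=+9->C; (6,8):dx=+8,dy=-2->D; (7,8):dx=+3,dy=-11->D
Step 2: C = 13, D = 15, total pairs = 28.
Step 3: tau = (C - D)/(n(n-1)/2) = (13 - 15)/28 = -0.071429.
Step 4: Exact two-sided p-value (enumerate n! = 40320 permutations of y under H0): p = 0.904861.
Step 5: alpha = 0.1. fail to reject H0.

tau_b = -0.0714 (C=13, D=15), p = 0.904861, fail to reject H0.


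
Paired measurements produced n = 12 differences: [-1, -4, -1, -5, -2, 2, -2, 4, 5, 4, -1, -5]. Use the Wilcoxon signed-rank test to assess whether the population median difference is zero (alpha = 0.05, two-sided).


Step 1: Drop any zero differences (none here) and take |d_i|.
|d| = [1, 4, 1, 5, 2, 2, 2, 4, 5, 4, 1, 5]
Step 2: Midrank |d_i| (ties get averaged ranks).
ranks: |1|->2, |4|->8, |1|->2, |5|->11, |2|->5, |2|->5, |2|->5, |4|->8, |5|->11, |4|->8, |1|->2, |5|->11
Step 3: Attach original signs; sum ranks with positive sign and with negative sign.
W+ = 5 + 8 + 11 + 8 = 32
W- = 2 + 8 + 2 + 11 + 5 + 5 + 2 + 11 = 46
(Check: W+ + W- = 78 should equal n(n+1)/2 = 78.)
Step 4: Test statistic W = min(W+, W-) = 32.
Step 5: Ties in |d|, so use the tie-corrected normal approximation.
        E[W] = n(n+1)/4 = 12*13/4 = 39.
        Tie groups: |d|=1 (t=3), |d|=2 (t=3), |d|=4 (t=3), |d|=5 (t=3); sum(t^3 - t) = 96.
        Var[W] = n(n+1)(2n+1)/24 - sum(t^3-t)/48 = 3900/24 - 96/48 = 160.5.
        z = (W - E[W]) / sqrt(Var[W]) = (32 - 39) / 12.6689 = -0.5525.
        Two-sided p = 2*Phi(z) = 0.580581.
Step 6: alpha = 0.05. fail to reject H0.

W+ = 32, W- = 46, W = min = 32, p = 0.580581, fail to reject H0.


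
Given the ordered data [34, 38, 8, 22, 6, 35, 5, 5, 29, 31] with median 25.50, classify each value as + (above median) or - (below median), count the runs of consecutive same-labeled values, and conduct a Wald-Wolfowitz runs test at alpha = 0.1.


Step 1: Compute median = 25.50; label A = above, B = below.
Labels in order: AABBBABBAA  (n_A = 5, n_B = 5)
Step 2: Count runs R = 5.
Step 3: Under H0 (random ordering), E[R] = 2*n_A*n_B/(n_A+n_B) + 1 = 2*5*5/10 + 1 = 6.0000.
        Var[R] = 2*n_A*n_B*(2*n_A*n_B - n_A - n_B) / ((n_A+n_B)^2 * (n_A+n_B-1)) = 2000/900 = 2.2222.
        SD[R] = 1.4907.
Step 4: Continuity-corrected z = (R + 0.5 - E[R]) / SD[R] = (5 + 0.5 - 6.0000) / 1.4907 = -0.3354.
Step 5: Two-sided p-value via normal approximation = 2*(1 - Phi(|z|)) = 0.737316.
Step 6: alpha = 0.1. fail to reject H0.

R = 5, z = -0.3354, p = 0.737316, fail to reject H0.


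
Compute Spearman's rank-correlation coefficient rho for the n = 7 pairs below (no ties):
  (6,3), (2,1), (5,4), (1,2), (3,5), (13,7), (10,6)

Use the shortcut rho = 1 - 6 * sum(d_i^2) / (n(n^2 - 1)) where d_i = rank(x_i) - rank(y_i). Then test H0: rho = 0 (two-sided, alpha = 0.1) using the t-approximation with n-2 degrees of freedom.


Step 1: Rank x and y separately (midranks; no ties here).
rank(x): 6->5, 2->2, 5->4, 1->1, 3->3, 13->7, 10->6
rank(y): 3->3, 1->1, 4->4, 2->2, 5->5, 7->7, 6->6
Step 2: d_i = R_x(i) - R_y(i); compute d_i^2.
  (5-3)^2=4, (2-1)^2=1, (4-4)^2=0, (1-2)^2=1, (3-5)^2=4, (7-7)^2=0, (6-6)^2=0
sum(d^2) = 10.
Step 3: rho = 1 - 6*10 / (7*(7^2 - 1)) = 1 - 60/336 = 0.821429.
Step 4: Under H0, t = rho * sqrt((n-2)/(1-rho^2)) = 3.2206 ~ t(5).
Step 5: Two-sided p-value from the t-distribution with 5 df = 0.023449.
Step 6: alpha = 0.1. reject H0.

rho = 0.8214, p = 0.023449, reject H0 at alpha = 0.1.


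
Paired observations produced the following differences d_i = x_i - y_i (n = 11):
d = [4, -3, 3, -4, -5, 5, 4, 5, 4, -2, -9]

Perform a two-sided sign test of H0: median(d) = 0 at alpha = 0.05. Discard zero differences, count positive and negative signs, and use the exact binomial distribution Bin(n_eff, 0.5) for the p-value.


Step 1: Discard zero differences. Original n = 11; n_eff = number of nonzero differences = 11.
Nonzero differences (with sign): +4, -3, +3, -4, -5, +5, +4, +5, +4, -2, -9
Step 2: Count signs: positive = 6, negative = 5.
Step 3: Under H0: P(positive) = 0.5, so the number of positives S ~ Bin(11, 0.5).
Step 4: Two-sided exact p-value = sum of Bin(11,0.5) probabilities at or below the observed probability = 1.000000.
Step 5: alpha = 0.05. fail to reject H0.

n_eff = 11, pos = 6, neg = 5, p = 1.000000, fail to reject H0.


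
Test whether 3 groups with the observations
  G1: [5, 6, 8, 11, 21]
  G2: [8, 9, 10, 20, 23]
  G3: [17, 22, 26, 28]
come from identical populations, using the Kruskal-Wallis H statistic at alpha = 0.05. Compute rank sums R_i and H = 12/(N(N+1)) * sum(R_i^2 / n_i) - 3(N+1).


Step 1: Combine all N = 14 observations and assign midranks.
sorted (value, group, rank): (5,G1,1), (6,G1,2), (8,G1,3.5), (8,G2,3.5), (9,G2,5), (10,G2,6), (11,G1,7), (17,G3,8), (20,G2,9), (21,G1,10), (22,G3,11), (23,G2,12), (26,G3,13), (28,G3,14)
Step 2: Sum ranks within each group.
R_1 = 23.5 (n_1 = 5)
R_2 = 35.5 (n_2 = 5)
R_3 = 46 (n_3 = 4)
Step 3: H = 12/(N(N+1)) * sum(R_i^2/n_i) - 3(N+1)
     = 12/(14*15) * (23.5^2/5 + 35.5^2/5 + 46^2/4) - 3*15
     = 0.057143 * 891.5 - 45
     = 5.942857.
Step 4: Ties present; correction factor C = 1 - 6/(14^3 - 14) = 0.997802. Corrected H = 5.942857 / 0.997802 = 5.955947.
Step 5: Under H0, H ~ chi^2(2); p-value = 0.050896.
Step 6: alpha = 0.05. fail to reject H0.

H = 5.9559, df = 2, p = 0.050896, fail to reject H0.


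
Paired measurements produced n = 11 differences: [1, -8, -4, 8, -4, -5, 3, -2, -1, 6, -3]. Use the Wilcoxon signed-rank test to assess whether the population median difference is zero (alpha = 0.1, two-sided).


Step 1: Drop any zero differences (none here) and take |d_i|.
|d| = [1, 8, 4, 8, 4, 5, 3, 2, 1, 6, 3]
Step 2: Midrank |d_i| (ties get averaged ranks).
ranks: |1|->1.5, |8|->10.5, |4|->6.5, |8|->10.5, |4|->6.5, |5|->8, |3|->4.5, |2|->3, |1|->1.5, |6|->9, |3|->4.5
Step 3: Attach original signs; sum ranks with positive sign and with negative sign.
W+ = 1.5 + 10.5 + 4.5 + 9 = 25.5
W- = 10.5 + 6.5 + 6.5 + 8 + 3 + 1.5 + 4.5 = 40.5
(Check: W+ + W- = 66 should equal n(n+1)/2 = 66.)
Step 4: Test statistic W = min(W+, W-) = 25.5.
Step 5: Ties in |d|, so use the tie-corrected normal approximation.
        E[W] = n(n+1)/4 = 11*12/4 = 33.
        Tie groups: |d|=1 (t=2), |d|=3 (t=2), |d|=4 (t=2), |d|=8 (t=2); sum(t^3 - t) = 24.
        Var[W] = n(n+1)(2n+1)/24 - sum(t^3-t)/48 = 3036/24 - 24/48 = 126.
        z = (W - E[W]) / sqrt(Var[W]) = (25.5 - 33) / 11.2250 = -0.6682.
        Two-sided p = 2*Phi(z) = 0.504036.
Step 6: alpha = 0.1. fail to reject H0.

W+ = 25.5, W- = 40.5, W = min = 25.5, p = 0.504036, fail to reject H0.


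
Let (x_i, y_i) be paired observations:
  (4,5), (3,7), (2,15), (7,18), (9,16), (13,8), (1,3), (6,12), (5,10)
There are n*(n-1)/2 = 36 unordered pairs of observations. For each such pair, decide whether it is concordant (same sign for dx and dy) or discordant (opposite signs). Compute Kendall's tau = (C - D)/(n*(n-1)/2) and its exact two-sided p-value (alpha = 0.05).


Step 1: Enumerate the 36 unordered pairs (i,j) with i<j and classify each by sign(x_j-x_i) * sign(y_j-y_i).
  (1,2):dx=-1,dy=+2->D; (1,3):dx=-2,dy=+10->D; (1,4):dx=+3,dy=+13->C; (1,5):dx=+5,dy=+11->C
  (1,6):dx=+9,dy=+3->C; (1,7):dx=-3,dy=-2->C; (1,8):dx=+2,dy=+7->C; (1,9):dx=+1,dy=+5->C
  (2,3):dx=-1,dy=+8->D; (2,4):dx=+4,dy=+11->C; (2,5):dx=+6,dy=+9->C; (2,6):dx=+10,dy=+1->C
  (2,7):dx=-2,dy=-4->C; (2,8):dx=+3,dy=+5->C; (2,9):dx=+2,dy=+3->C; (3,4):dx=+5,dy=+3->C
  (3,5):dx=+7,dy=+1->C; (3,6):dx=+11,dy=-7->D; (3,7):dx=-1,dy=-12->C; (3,8):dx=+4,dy=-3->D
  (3,9):dx=+3,dy=-5->D; (4,5):dx=+2,dy=-2->D; (4,6):dx=+6,dy=-10->D; (4,7):dx=-6,dy=-15->C
  (4,8):dx=-1,dy=-6->C; (4,9):dx=-2,dy=-8->C; (5,6):dx=+4,dy=-8->D; (5,7):dx=-8,dy=-13->C
  (5,8):dx=-3,dy=-4->C; (5,9):dx=-4,dy=-6->C; (6,7):dx=-12,dy=-5->C; (6,8):dx=-7,dy=+4->D
  (6,9):dx=-8,dy=+2->D; (7,8):dx=+5,dy=+9->C; (7,9):dx=+4,dy=+7->C; (8,9):dx=-1,dy=-2->C
Step 2: C = 25, D = 11, total pairs = 36.
Step 3: tau = (C - D)/(n(n-1)/2) = (25 - 11)/36 = 0.388889.
Step 4: Exact two-sided p-value (enumerate n! = 362880 permutations of y under H0): p = 0.180181.
Step 5: alpha = 0.05. fail to reject H0.

tau_b = 0.3889 (C=25, D=11), p = 0.180181, fail to reject H0.


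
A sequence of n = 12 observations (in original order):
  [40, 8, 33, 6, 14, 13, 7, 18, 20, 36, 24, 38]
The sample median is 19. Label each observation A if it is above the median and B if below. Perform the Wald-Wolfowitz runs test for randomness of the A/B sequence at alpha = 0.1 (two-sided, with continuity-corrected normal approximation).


Step 1: Compute median = 19; label A = above, B = below.
Labels in order: ABABBBBBAAAA  (n_A = 6, n_B = 6)
Step 2: Count runs R = 5.
Step 3: Under H0 (random ordering), E[R] = 2*n_A*n_B/(n_A+n_B) + 1 = 2*6*6/12 + 1 = 7.0000.
        Var[R] = 2*n_A*n_B*(2*n_A*n_B - n_A - n_B) / ((n_A+n_B)^2 * (n_A+n_B-1)) = 4320/1584 = 2.7273.
        SD[R] = 1.6514.
Step 4: Continuity-corrected z = (R + 0.5 - E[R]) / SD[R] = (5 + 0.5 - 7.0000) / 1.6514 = -0.9083.
Step 5: Two-sided p-value via normal approximation = 2*(1 - Phi(|z|)) = 0.363722.
Step 6: alpha = 0.1. fail to reject H0.

R = 5, z = -0.9083, p = 0.363722, fail to reject H0.


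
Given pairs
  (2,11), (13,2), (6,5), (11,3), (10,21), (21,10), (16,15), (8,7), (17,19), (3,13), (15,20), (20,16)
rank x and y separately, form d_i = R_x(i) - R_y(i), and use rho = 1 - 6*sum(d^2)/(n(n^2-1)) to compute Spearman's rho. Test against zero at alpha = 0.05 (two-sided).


Step 1: Rank x and y separately (midranks; no ties here).
rank(x): 2->1, 13->7, 6->3, 11->6, 10->5, 21->12, 16->9, 8->4, 17->10, 3->2, 15->8, 20->11
rank(y): 11->6, 2->1, 5->3, 3->2, 21->12, 10->5, 15->8, 7->4, 19->10, 13->7, 20->11, 16->9
Step 2: d_i = R_x(i) - R_y(i); compute d_i^2.
  (1-6)^2=25, (7-1)^2=36, (3-3)^2=0, (6-2)^2=16, (5-12)^2=49, (12-5)^2=49, (9-8)^2=1, (4-4)^2=0, (10-10)^2=0, (2-7)^2=25, (8-11)^2=9, (11-9)^2=4
sum(d^2) = 214.
Step 3: rho = 1 - 6*214 / (12*(12^2 - 1)) = 1 - 1284/1716 = 0.251748.
Step 4: Under H0, t = rho * sqrt((n-2)/(1-rho^2)) = 0.8226 ~ t(10).
Step 5: Two-sided p-value from the t-distribution with 10 df = 0.429919.
Step 6: alpha = 0.05. fail to reject H0.

rho = 0.2517, p = 0.429919, fail to reject H0 at alpha = 0.05.


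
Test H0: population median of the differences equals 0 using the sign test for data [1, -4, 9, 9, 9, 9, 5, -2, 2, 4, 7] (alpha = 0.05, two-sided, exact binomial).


Step 1: Discard zero differences. Original n = 11; n_eff = number of nonzero differences = 11.
Nonzero differences (with sign): +1, -4, +9, +9, +9, +9, +5, -2, +2, +4, +7
Step 2: Count signs: positive = 9, negative = 2.
Step 3: Under H0: P(positive) = 0.5, so the number of positives S ~ Bin(11, 0.5).
Step 4: Two-sided exact p-value = sum of Bin(11,0.5) probabilities at or below the observed probability = 0.065430.
Step 5: alpha = 0.05. fail to reject H0.

n_eff = 11, pos = 9, neg = 2, p = 0.065430, fail to reject H0.


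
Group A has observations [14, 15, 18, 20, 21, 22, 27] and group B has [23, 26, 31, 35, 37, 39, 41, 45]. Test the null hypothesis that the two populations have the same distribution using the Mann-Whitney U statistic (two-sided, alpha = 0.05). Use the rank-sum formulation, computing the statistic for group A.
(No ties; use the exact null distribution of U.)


Step 1: Combine and sort all 15 observations; assign midranks.
sorted (value, group): (14,X), (15,X), (18,X), (20,X), (21,X), (22,X), (23,Y), (26,Y), (27,X), (31,Y), (35,Y), (37,Y), (39,Y), (41,Y), (45,Y)
ranks: 14->1, 15->2, 18->3, 20->4, 21->5, 22->6, 23->7, 26->8, 27->9, 31->10, 35->11, 37->12, 39->13, 41->14, 45->15
Step 2: Rank sum for X: R1 = 1 + 2 + 3 + 4 + 5 + 6 + 9 = 30.
Step 3: U_X = R1 - n1(n1+1)/2 = 30 - 7*8/2 = 30 - 28 = 2.
       U_Y = n1*n2 - U_X = 56 - 2 = 54.
Step 4: No ties, so the exact null distribution of U (based on enumerating the C(15,7) = 6435 equally likely rank assignments) gives the two-sided p-value.
Step 5: p-value = 0.001243; compare to alpha = 0.05. reject H0.

U_X = 2, p = 0.001243, reject H0 at alpha = 0.05.


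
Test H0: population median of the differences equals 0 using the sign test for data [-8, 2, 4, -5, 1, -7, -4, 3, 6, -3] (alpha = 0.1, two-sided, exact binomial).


Step 1: Discard zero differences. Original n = 10; n_eff = number of nonzero differences = 10.
Nonzero differences (with sign): -8, +2, +4, -5, +1, -7, -4, +3, +6, -3
Step 2: Count signs: positive = 5, negative = 5.
Step 3: Under H0: P(positive) = 0.5, so the number of positives S ~ Bin(10, 0.5).
Step 4: Two-sided exact p-value = sum of Bin(10,0.5) probabilities at or below the observed probability = 1.000000.
Step 5: alpha = 0.1. fail to reject H0.

n_eff = 10, pos = 5, neg = 5, p = 1.000000, fail to reject H0.


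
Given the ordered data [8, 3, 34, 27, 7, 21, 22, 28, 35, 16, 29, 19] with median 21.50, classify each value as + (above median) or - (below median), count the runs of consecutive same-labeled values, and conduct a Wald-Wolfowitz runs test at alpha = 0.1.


Step 1: Compute median = 21.50; label A = above, B = below.
Labels in order: BBAABBAAABAB  (n_A = 6, n_B = 6)
Step 2: Count runs R = 7.
Step 3: Under H0 (random ordering), E[R] = 2*n_A*n_B/(n_A+n_B) + 1 = 2*6*6/12 + 1 = 7.0000.
        Var[R] = 2*n_A*n_B*(2*n_A*n_B - n_A - n_B) / ((n_A+n_B)^2 * (n_A+n_B-1)) = 4320/1584 = 2.7273.
        SD[R] = 1.6514.
Step 4: R = E[R], so z = 0 with no continuity correction.
Step 5: Two-sided p-value via normal approximation = 2*(1 - Phi(|z|)) = 1.000000.
Step 6: alpha = 0.1. fail to reject H0.

R = 7, z = 0.0000, p = 1.000000, fail to reject H0.


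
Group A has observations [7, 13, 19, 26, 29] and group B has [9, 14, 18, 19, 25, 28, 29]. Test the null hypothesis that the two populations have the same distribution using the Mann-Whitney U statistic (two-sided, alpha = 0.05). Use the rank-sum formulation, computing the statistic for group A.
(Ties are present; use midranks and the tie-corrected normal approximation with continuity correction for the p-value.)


Step 1: Combine and sort all 12 observations; assign midranks.
sorted (value, group): (7,X), (9,Y), (13,X), (14,Y), (18,Y), (19,X), (19,Y), (25,Y), (26,X), (28,Y), (29,X), (29,Y)
ranks: 7->1, 9->2, 13->3, 14->4, 18->5, 19->6.5, 19->6.5, 25->8, 26->9, 28->10, 29->11.5, 29->11.5
Step 2: Rank sum for X: R1 = 1 + 3 + 6.5 + 9 + 11.5 = 31.
Step 3: U_X = R1 - n1(n1+1)/2 = 31 - 5*6/2 = 31 - 15 = 16.
       U_Y = n1*n2 - U_X = 35 - 16 = 19.
Step 4: Ties are present, so use the tie-corrected normal approximation (with continuity correction) for the p-value.
Step 5: p-value = 0.870542; compare to alpha = 0.05. fail to reject H0.

U_X = 16, p = 0.870542, fail to reject H0 at alpha = 0.05.


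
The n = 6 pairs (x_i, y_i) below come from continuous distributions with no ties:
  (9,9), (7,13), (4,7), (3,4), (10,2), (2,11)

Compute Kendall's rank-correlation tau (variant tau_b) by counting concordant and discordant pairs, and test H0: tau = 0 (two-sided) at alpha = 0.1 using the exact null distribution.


Step 1: Enumerate the 15 unordered pairs (i,j) with i<j and classify each by sign(x_j-x_i) * sign(y_j-y_i).
  (1,2):dx=-2,dy=+4->D; (1,3):dx=-5,dy=-2->C; (1,4):dx=-6,dy=-5->C; (1,5):dx=+1,dy=-7->D
  (1,6):dx=-7,dy=+2->D; (2,3):dx=-3,dy=-6->C; (2,4):dx=-4,dy=-9->C; (2,5):dx=+3,dy=-11->D
  (2,6):dx=-5,dy=-2->C; (3,4):dx=-1,dy=-3->C; (3,5):dx=+6,dy=-5->D; (3,6):dx=-2,dy=+4->D
  (4,5):dx=+7,dy=-2->D; (4,6):dx=-1,dy=+7->D; (5,6):dx=-8,dy=+9->D
Step 2: C = 6, D = 9, total pairs = 15.
Step 3: tau = (C - D)/(n(n-1)/2) = (6 - 9)/15 = -0.200000.
Step 4: Exact two-sided p-value (enumerate n! = 720 permutations of y under H0): p = 0.719444.
Step 5: alpha = 0.1. fail to reject H0.

tau_b = -0.2000 (C=6, D=9), p = 0.719444, fail to reject H0.


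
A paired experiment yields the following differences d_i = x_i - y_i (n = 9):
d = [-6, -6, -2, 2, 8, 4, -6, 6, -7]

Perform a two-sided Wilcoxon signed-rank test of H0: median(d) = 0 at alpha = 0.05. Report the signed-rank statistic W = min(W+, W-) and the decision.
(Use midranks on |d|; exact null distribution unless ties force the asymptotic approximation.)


Step 1: Drop any zero differences (none here) and take |d_i|.
|d| = [6, 6, 2, 2, 8, 4, 6, 6, 7]
Step 2: Midrank |d_i| (ties get averaged ranks).
ranks: |6|->5.5, |6|->5.5, |2|->1.5, |2|->1.5, |8|->9, |4|->3, |6|->5.5, |6|->5.5, |7|->8
Step 3: Attach original signs; sum ranks with positive sign and with negative sign.
W+ = 1.5 + 9 + 3 + 5.5 = 19
W- = 5.5 + 5.5 + 1.5 + 5.5 + 8 = 26
(Check: W+ + W- = 45 should equal n(n+1)/2 = 45.)
Step 4: Test statistic W = min(W+, W-) = 19.
Step 5: Ties in |d|, so use the tie-corrected normal approximation.
        E[W] = n(n+1)/4 = 9*10/4 = 22.5.
        Tie groups: |d|=2 (t=2), |d|=6 (t=4); sum(t^3 - t) = 66.
        Var[W] = n(n+1)(2n+1)/24 - sum(t^3-t)/48 = 1710/24 - 66/48 = 69.875.
        z = (W - E[W]) / sqrt(Var[W]) = (19 - 22.5) / 8.3591 = -0.4187.
        Two-sided p = 2*Phi(z) = 0.675432.
Step 6: alpha = 0.05. fail to reject H0.

W+ = 19, W- = 26, W = min = 19, p = 0.675432, fail to reject H0.


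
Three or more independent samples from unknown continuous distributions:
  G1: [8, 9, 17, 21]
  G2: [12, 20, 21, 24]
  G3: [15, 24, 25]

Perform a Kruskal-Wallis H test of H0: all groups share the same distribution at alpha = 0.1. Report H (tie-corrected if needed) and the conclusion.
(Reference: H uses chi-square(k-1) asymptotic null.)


Step 1: Combine all N = 11 observations and assign midranks.
sorted (value, group, rank): (8,G1,1), (9,G1,2), (12,G2,3), (15,G3,4), (17,G1,5), (20,G2,6), (21,G1,7.5), (21,G2,7.5), (24,G2,9.5), (24,G3,9.5), (25,G3,11)
Step 2: Sum ranks within each group.
R_1 = 15.5 (n_1 = 4)
R_2 = 26 (n_2 = 4)
R_3 = 24.5 (n_3 = 3)
Step 3: H = 12/(N(N+1)) * sum(R_i^2/n_i) - 3(N+1)
     = 12/(11*12) * (15.5^2/4 + 26^2/4 + 24.5^2/3) - 3*12
     = 0.090909 * 429.146 - 36
     = 3.013258.
Step 4: Ties present; correction factor C = 1 - 12/(11^3 - 11) = 0.990909. Corrected H = 3.013258 / 0.990909 = 3.040902.
Step 5: Under H0, H ~ chi^2(2); p-value = 0.218613.
Step 6: alpha = 0.1. fail to reject H0.

H = 3.0409, df = 2, p = 0.218613, fail to reject H0.


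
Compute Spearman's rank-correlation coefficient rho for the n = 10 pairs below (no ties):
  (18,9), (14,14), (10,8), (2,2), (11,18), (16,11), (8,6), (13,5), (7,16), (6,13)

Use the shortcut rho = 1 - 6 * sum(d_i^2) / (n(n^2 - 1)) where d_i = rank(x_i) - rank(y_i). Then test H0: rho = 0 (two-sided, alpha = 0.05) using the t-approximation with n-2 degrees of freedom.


Step 1: Rank x and y separately (midranks; no ties here).
rank(x): 18->10, 14->8, 10->5, 2->1, 11->6, 16->9, 8->4, 13->7, 7->3, 6->2
rank(y): 9->5, 14->8, 8->4, 2->1, 18->10, 11->6, 6->3, 5->2, 16->9, 13->7
Step 2: d_i = R_x(i) - R_y(i); compute d_i^2.
  (10-5)^2=25, (8-8)^2=0, (5-4)^2=1, (1-1)^2=0, (6-10)^2=16, (9-6)^2=9, (4-3)^2=1, (7-2)^2=25, (3-9)^2=36, (2-7)^2=25
sum(d^2) = 138.
Step 3: rho = 1 - 6*138 / (10*(10^2 - 1)) = 1 - 828/990 = 0.163636.
Step 4: Under H0, t = rho * sqrt((n-2)/(1-rho^2)) = 0.4692 ~ t(8).
Step 5: Two-sided p-value from the t-distribution with 8 df = 0.651477.
Step 6: alpha = 0.05. fail to reject H0.

rho = 0.1636, p = 0.651477, fail to reject H0 at alpha = 0.05.


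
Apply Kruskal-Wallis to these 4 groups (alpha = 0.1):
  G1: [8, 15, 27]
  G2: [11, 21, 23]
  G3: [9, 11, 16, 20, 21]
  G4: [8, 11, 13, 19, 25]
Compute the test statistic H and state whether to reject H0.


Step 1: Combine all N = 16 observations and assign midranks.
sorted (value, group, rank): (8,G1,1.5), (8,G4,1.5), (9,G3,3), (11,G2,5), (11,G3,5), (11,G4,5), (13,G4,7), (15,G1,8), (16,G3,9), (19,G4,10), (20,G3,11), (21,G2,12.5), (21,G3,12.5), (23,G2,14), (25,G4,15), (27,G1,16)
Step 2: Sum ranks within each group.
R_1 = 25.5 (n_1 = 3)
R_2 = 31.5 (n_2 = 3)
R_3 = 40.5 (n_3 = 5)
R_4 = 38.5 (n_4 = 5)
Step 3: H = 12/(N(N+1)) * sum(R_i^2/n_i) - 3(N+1)
     = 12/(16*17) * (25.5^2/3 + 31.5^2/3 + 40.5^2/5 + 38.5^2/5) - 3*17
     = 0.044118 * 1172 - 51
     = 0.705882.
Step 4: Ties present; correction factor C = 1 - 36/(16^3 - 16) = 0.991176. Corrected H = 0.705882 / 0.991176 = 0.712166.
Step 5: Under H0, H ~ chi^2(3); p-value = 0.870339.
Step 6: alpha = 0.1. fail to reject H0.

H = 0.7122, df = 3, p = 0.870339, fail to reject H0.


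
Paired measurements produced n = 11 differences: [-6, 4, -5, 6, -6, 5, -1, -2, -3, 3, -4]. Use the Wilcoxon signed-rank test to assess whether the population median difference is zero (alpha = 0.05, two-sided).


Step 1: Drop any zero differences (none here) and take |d_i|.
|d| = [6, 4, 5, 6, 6, 5, 1, 2, 3, 3, 4]
Step 2: Midrank |d_i| (ties get averaged ranks).
ranks: |6|->10, |4|->5.5, |5|->7.5, |6|->10, |6|->10, |5|->7.5, |1|->1, |2|->2, |3|->3.5, |3|->3.5, |4|->5.5
Step 3: Attach original signs; sum ranks with positive sign and with negative sign.
W+ = 5.5 + 10 + 7.5 + 3.5 = 26.5
W- = 10 + 7.5 + 10 + 1 + 2 + 3.5 + 5.5 = 39.5
(Check: W+ + W- = 66 should equal n(n+1)/2 = 66.)
Step 4: Test statistic W = min(W+, W-) = 26.5.
Step 5: Ties in |d|, so use the tie-corrected normal approximation.
        E[W] = n(n+1)/4 = 11*12/4 = 33.
        Tie groups: |d|=3 (t=2), |d|=4 (t=2), |d|=5 (t=2), |d|=6 (t=3); sum(t^3 - t) = 42.
        Var[W] = n(n+1)(2n+1)/24 - sum(t^3-t)/48 = 3036/24 - 42/48 = 125.625.
        z = (W - E[W]) / sqrt(Var[W]) = (26.5 - 33) / 11.2083 = -0.5799.
        Two-sided p = 2*Phi(z) = 0.561962.
Step 6: alpha = 0.05. fail to reject H0.

W+ = 26.5, W- = 39.5, W = min = 26.5, p = 0.561962, fail to reject H0.


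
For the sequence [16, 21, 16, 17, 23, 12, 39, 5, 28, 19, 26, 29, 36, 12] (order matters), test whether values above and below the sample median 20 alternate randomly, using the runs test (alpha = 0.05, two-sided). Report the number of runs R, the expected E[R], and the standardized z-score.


Step 1: Compute median = 20; label A = above, B = below.
Labels in order: BABBABABABAAAB  (n_A = 7, n_B = 7)
Step 2: Count runs R = 11.
Step 3: Under H0 (random ordering), E[R] = 2*n_A*n_B/(n_A+n_B) + 1 = 2*7*7/14 + 1 = 8.0000.
        Var[R] = 2*n_A*n_B*(2*n_A*n_B - n_A - n_B) / ((n_A+n_B)^2 * (n_A+n_B-1)) = 8232/2548 = 3.2308.
        SD[R] = 1.7974.
Step 4: Continuity-corrected z = (R - 0.5 - E[R]) / SD[R] = (11 - 0.5 - 8.0000) / 1.7974 = 1.3909.
Step 5: Two-sided p-value via normal approximation = 2*(1 - Phi(|z|)) = 0.164264.
Step 6: alpha = 0.05. fail to reject H0.

R = 11, z = 1.3909, p = 0.164264, fail to reject H0.


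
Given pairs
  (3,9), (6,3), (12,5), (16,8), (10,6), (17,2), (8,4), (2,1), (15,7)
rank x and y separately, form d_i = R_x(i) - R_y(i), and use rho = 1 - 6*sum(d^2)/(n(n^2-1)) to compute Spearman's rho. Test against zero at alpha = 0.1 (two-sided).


Step 1: Rank x and y separately (midranks; no ties here).
rank(x): 3->2, 6->3, 12->6, 16->8, 10->5, 17->9, 8->4, 2->1, 15->7
rank(y): 9->9, 3->3, 5->5, 8->8, 6->6, 2->2, 4->4, 1->1, 7->7
Step 2: d_i = R_x(i) - R_y(i); compute d_i^2.
  (2-9)^2=49, (3-3)^2=0, (6-5)^2=1, (8-8)^2=0, (5-6)^2=1, (9-2)^2=49, (4-4)^2=0, (1-1)^2=0, (7-7)^2=0
sum(d^2) = 100.
Step 3: rho = 1 - 6*100 / (9*(9^2 - 1)) = 1 - 600/720 = 0.166667.
Step 4: Under H0, t = rho * sqrt((n-2)/(1-rho^2)) = 0.4472 ~ t(7).
Step 5: Two-sided p-value from the t-distribution with 7 df = 0.668231.
Step 6: alpha = 0.1. fail to reject H0.

rho = 0.1667, p = 0.668231, fail to reject H0 at alpha = 0.1.


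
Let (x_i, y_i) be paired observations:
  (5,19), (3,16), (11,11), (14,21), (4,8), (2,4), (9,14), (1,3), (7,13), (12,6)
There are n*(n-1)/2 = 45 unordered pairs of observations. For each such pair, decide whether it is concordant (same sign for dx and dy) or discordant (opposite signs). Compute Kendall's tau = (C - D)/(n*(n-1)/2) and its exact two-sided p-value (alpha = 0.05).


Step 1: Enumerate the 45 unordered pairs (i,j) with i<j and classify each by sign(x_j-x_i) * sign(y_j-y_i).
  (1,2):dx=-2,dy=-3->C; (1,3):dx=+6,dy=-8->D; (1,4):dx=+9,dy=+2->C; (1,5):dx=-1,dy=-11->C
  (1,6):dx=-3,dy=-15->C; (1,7):dx=+4,dy=-5->D; (1,8):dx=-4,dy=-16->C; (1,9):dx=+2,dy=-6->D
  (1,10):dx=+7,dy=-13->D; (2,3):dx=+8,dy=-5->D; (2,4):dx=+11,dy=+5->C; (2,5):dx=+1,dy=-8->D
  (2,6):dx=-1,dy=-12->C; (2,7):dx=+6,dy=-2->D; (2,8):dx=-2,dy=-13->C; (2,9):dx=+4,dy=-3->D
  (2,10):dx=+9,dy=-10->D; (3,4):dx=+3,dy=+10->C; (3,5):dx=-7,dy=-3->C; (3,6):dx=-9,dy=-7->C
  (3,7):dx=-2,dy=+3->D; (3,8):dx=-10,dy=-8->C; (3,9):dx=-4,dy=+2->D; (3,10):dx=+1,dy=-5->D
  (4,5):dx=-10,dy=-13->C; (4,6):dx=-12,dy=-17->C; (4,7):dx=-5,dy=-7->C; (4,8):dx=-13,dy=-18->C
  (4,9):dx=-7,dy=-8->C; (4,10):dx=-2,dy=-15->C; (5,6):dx=-2,dy=-4->C; (5,7):dx=+5,dy=+6->C
  (5,8):dx=-3,dy=-5->C; (5,9):dx=+3,dy=+5->C; (5,10):dx=+8,dy=-2->D; (6,7):dx=+7,dy=+10->C
  (6,8):dx=-1,dy=-1->C; (6,9):dx=+5,dy=+9->C; (6,10):dx=+10,dy=+2->C; (7,8):dx=-8,dy=-11->C
  (7,9):dx=-2,dy=-1->C; (7,10):dx=+3,dy=-8->D; (8,9):dx=+6,dy=+10->C; (8,10):dx=+11,dy=+3->C
  (9,10):dx=+5,dy=-7->D
Step 2: C = 30, D = 15, total pairs = 45.
Step 3: tau = (C - D)/(n(n-1)/2) = (30 - 15)/45 = 0.333333.
Step 4: Exact two-sided p-value (enumerate n! = 3628800 permutations of y under H0): p = 0.216373.
Step 5: alpha = 0.05. fail to reject H0.

tau_b = 0.3333 (C=30, D=15), p = 0.216373, fail to reject H0.


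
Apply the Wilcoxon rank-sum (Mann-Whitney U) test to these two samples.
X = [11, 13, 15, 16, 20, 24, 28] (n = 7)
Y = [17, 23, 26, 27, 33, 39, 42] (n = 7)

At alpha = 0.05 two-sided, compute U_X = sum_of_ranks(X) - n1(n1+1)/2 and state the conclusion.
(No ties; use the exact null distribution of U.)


Step 1: Combine and sort all 14 observations; assign midranks.
sorted (value, group): (11,X), (13,X), (15,X), (16,X), (17,Y), (20,X), (23,Y), (24,X), (26,Y), (27,Y), (28,X), (33,Y), (39,Y), (42,Y)
ranks: 11->1, 13->2, 15->3, 16->4, 17->5, 20->6, 23->7, 24->8, 26->9, 27->10, 28->11, 33->12, 39->13, 42->14
Step 2: Rank sum for X: R1 = 1 + 2 + 3 + 4 + 6 + 8 + 11 = 35.
Step 3: U_X = R1 - n1(n1+1)/2 = 35 - 7*8/2 = 35 - 28 = 7.
       U_Y = n1*n2 - U_X = 49 - 7 = 42.
Step 4: No ties, so the exact null distribution of U (based on enumerating the C(14,7) = 3432 equally likely rank assignments) gives the two-sided p-value.
Step 5: p-value = 0.026224; compare to alpha = 0.05. reject H0.

U_X = 7, p = 0.026224, reject H0 at alpha = 0.05.


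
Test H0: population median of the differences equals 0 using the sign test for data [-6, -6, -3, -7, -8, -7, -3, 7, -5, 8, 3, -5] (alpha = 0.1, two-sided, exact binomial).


Step 1: Discard zero differences. Original n = 12; n_eff = number of nonzero differences = 12.
Nonzero differences (with sign): -6, -6, -3, -7, -8, -7, -3, +7, -5, +8, +3, -5
Step 2: Count signs: positive = 3, negative = 9.
Step 3: Under H0: P(positive) = 0.5, so the number of positives S ~ Bin(12, 0.5).
Step 4: Two-sided exact p-value = sum of Bin(12,0.5) probabilities at or below the observed probability = 0.145996.
Step 5: alpha = 0.1. fail to reject H0.

n_eff = 12, pos = 3, neg = 9, p = 0.145996, fail to reject H0.


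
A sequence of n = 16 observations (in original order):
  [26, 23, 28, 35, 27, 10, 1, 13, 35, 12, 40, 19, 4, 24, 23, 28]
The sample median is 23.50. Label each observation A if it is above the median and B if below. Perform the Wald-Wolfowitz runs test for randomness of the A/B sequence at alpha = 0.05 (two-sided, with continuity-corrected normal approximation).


Step 1: Compute median = 23.50; label A = above, B = below.
Labels in order: ABAAABBBABABBABA  (n_A = 8, n_B = 8)
Step 2: Count runs R = 11.
Step 3: Under H0 (random ordering), E[R] = 2*n_A*n_B/(n_A+n_B) + 1 = 2*8*8/16 + 1 = 9.0000.
        Var[R] = 2*n_A*n_B*(2*n_A*n_B - n_A - n_B) / ((n_A+n_B)^2 * (n_A+n_B-1)) = 14336/3840 = 3.7333.
        SD[R] = 1.9322.
Step 4: Continuity-corrected z = (R - 0.5 - E[R]) / SD[R] = (11 - 0.5 - 9.0000) / 1.9322 = 0.7763.
Step 5: Two-sided p-value via normal approximation = 2*(1 - Phi(|z|)) = 0.437558.
Step 6: alpha = 0.05. fail to reject H0.

R = 11, z = 0.7763, p = 0.437558, fail to reject H0.
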